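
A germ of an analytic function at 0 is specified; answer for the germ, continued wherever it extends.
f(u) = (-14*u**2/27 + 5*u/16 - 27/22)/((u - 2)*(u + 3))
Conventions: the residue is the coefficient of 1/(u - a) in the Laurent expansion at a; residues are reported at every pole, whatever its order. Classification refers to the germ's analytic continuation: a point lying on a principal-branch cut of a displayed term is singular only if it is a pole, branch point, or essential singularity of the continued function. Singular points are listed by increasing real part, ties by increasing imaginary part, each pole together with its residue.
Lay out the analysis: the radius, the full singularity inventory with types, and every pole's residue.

Radius of convergence at 0: 2.
At -3: a pole of order 1; residue 3607/2640.
At 2: a pole of order 1; residue -6359/11880.

Denominator factor (u - 2): pole of order 1 at 2, modulus 2.
Denominator factor (u + 3): pole of order 1 at -3, modulus 3.
The radius of convergence is the smallest modulus among the singular points: 2.
At the order-1 pole -3 set g(u) = (u - (-3))*f(u) = (-14*u**2/27 + 5*u/16 - 27/22)/(u - 2).
Simple pole: residue = g(a) at a = -3, which is 3607/2640.
At the order-1 pole 2 set g(u) = (u - (2))*f(u) = (-14*u**2/27 + 5*u/16 - 27/22)/(u + 3).
Simple pole: residue = g(a) at a = 2, which is -6359/11880.
List the singular points by increasing real part (a conjugate pair: the negative imaginary part first).


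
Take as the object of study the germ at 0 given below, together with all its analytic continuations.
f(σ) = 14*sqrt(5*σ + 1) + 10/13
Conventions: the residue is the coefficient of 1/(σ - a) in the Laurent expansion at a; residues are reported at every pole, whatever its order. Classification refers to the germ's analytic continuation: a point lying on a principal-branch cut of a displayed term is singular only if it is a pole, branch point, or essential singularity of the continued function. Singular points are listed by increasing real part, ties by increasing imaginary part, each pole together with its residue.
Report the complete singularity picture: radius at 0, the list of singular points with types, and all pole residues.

Branch term (14)*sqrt(1 - σ/(-1/5)): its argument vanishes at σ = -1/5, a square-root branch point, modulus 1/5.
The radius of convergence is the smallest modulus among the singular points: 1/5.

Radius of convergence at 0: 1/5.
At -1/5: an algebraic (square-root) branch point.


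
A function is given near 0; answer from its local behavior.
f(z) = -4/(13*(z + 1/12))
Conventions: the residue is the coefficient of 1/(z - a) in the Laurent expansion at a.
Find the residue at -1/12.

The residue is -4/13.

At the order-1 pole -1/12 set g(z) = (z - (-1/12))*f(z) = -4/13.
Simple pole: residue = g(a) at a = -1/12, which is -4/13.


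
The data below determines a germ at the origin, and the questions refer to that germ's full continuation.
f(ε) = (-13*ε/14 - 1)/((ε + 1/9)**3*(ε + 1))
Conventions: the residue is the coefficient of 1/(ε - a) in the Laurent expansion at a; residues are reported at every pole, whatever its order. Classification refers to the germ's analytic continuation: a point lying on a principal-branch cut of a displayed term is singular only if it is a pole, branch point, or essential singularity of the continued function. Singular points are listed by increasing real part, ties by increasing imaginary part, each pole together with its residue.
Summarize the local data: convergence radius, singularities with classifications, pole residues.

Radius of convergence at 0: 1/9.
At -1: a pole of order 1; residue 729/7168.
At -1/9: a pole of order 3; residue -729/7168.

Denominator factor (ε + 1/9)^3: pole of order 3 at -1/9, modulus 1/9.
Denominator factor (ε + 1): pole of order 1 at -1, modulus 1.
The radius of convergence is the smallest modulus among the singular points: 1/9.
At the order-1 pole -1 set g(ε) = (ε - (-1))*f(ε) = (-13*ε/14 - 1)/(ε + 1/9)**3.
Simple pole: residue = g(a) at a = -1, which is 729/7168.
At the order-3 pole -1/9 set g(ε) = (ε - (-1/9))^3*f(ε) = (-13*ε/14 - 1)/(ε + 1).
Order-3 pole: residue = g''(a)/2; g''(-1/9) = -729/3584, so the residue is -729/7168.
List the singular points by increasing real part (a conjugate pair: the negative imaginary part first).


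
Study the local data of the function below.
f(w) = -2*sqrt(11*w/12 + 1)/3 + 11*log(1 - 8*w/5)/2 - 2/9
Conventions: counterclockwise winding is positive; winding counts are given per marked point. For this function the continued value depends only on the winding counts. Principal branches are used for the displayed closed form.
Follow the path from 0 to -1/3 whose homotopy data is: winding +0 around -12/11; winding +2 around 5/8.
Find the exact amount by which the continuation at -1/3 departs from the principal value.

The rational part is single-valued and drops out of the difference; each branch term changes only by its own monodromy.
(11/2)*log(1 - w/(5/8)): each positive loop around 5/8 adds 2*pi*i to the log, so winding +2 contributes (11/2)*(2)*2*pi*i = (22)*pi*i.
(-2/3)*sqrt(1 - w/(-12/11)): winding +0 is even, the square root returns to the same sheet, contribution 0.
Summing the contributions at w = -1/3 gives (22)*pi*i.

Continued minus principal equals (22)*pi*i.


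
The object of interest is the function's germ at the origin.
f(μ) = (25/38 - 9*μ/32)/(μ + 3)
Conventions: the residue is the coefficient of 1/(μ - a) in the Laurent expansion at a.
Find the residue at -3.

At the order-1 pole -3 set g(μ) = (μ - (-3))*f(μ) = 25/38 - 9*μ/32.
Simple pole: residue = g(a) at a = -3, which is 913/608.

The residue is 913/608.


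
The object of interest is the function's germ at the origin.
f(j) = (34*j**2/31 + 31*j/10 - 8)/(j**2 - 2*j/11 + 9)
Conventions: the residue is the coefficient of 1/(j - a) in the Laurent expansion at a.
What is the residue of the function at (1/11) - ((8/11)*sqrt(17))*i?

The factor j**2 - 2*j/11 + 9 splits as (j - a)(j - a') with a = (1/11) - ((8/11)*sqrt(17))*i, a' = (1/11) + ((8/11)*sqrt(17))*i. At the order-1 pole a set g(j) = (j - a)*f(j) = [34*j**2/31 + 31*j/10 - 8] / (j - a').
Simple pole: residue = g(a) at a = (1/11) - ((8/11)*sqrt(17))*i, which is (11251/6820) - ((659089/927520)*sqrt(17))*i.

The residue is (11251/6820) - ((659089/927520)*sqrt(17))*i.


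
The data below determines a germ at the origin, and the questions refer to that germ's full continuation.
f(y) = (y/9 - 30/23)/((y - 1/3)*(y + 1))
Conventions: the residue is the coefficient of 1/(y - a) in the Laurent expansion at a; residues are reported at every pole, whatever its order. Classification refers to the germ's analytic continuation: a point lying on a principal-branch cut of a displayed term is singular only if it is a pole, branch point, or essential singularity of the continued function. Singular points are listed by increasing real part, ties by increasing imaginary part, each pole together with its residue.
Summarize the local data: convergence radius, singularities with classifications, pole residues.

Radius of convergence at 0: 1/3.
At -1: a pole of order 1; residue 293/276.
At 1/3: a pole of order 1; residue -787/828.

Denominator factor (y - 1/3): pole of order 1 at 1/3, modulus 1/3.
Denominator factor (y + 1): pole of order 1 at -1, modulus 1.
The radius of convergence is the smallest modulus among the singular points: 1/3.
At the order-1 pole -1 set g(y) = (y - (-1))*f(y) = (y/9 - 30/23)/(y - 1/3).
Simple pole: residue = g(a) at a = -1, which is 293/276.
At the order-1 pole 1/3 set g(y) = (y - (1/3))*f(y) = (y/9 - 30/23)/(y + 1).
Simple pole: residue = g(a) at a = 1/3, which is -787/828.
List the singular points by increasing real part (a conjugate pair: the negative imaginary part first).


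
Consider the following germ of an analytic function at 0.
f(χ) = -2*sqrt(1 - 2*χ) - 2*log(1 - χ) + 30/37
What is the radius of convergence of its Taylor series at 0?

Branch term (-2)*log(1 - χ/(1)): its argument vanishes at χ = 1, a logarithmic branch point, modulus 1.
Branch term (-2)*sqrt(1 - χ/(1/2)): its argument vanishes at χ = 1/2, a square-root branch point, modulus 1/2.
The radius of convergence is the smallest modulus among the singular points: 1/2.

The radius of convergence is 1/2.


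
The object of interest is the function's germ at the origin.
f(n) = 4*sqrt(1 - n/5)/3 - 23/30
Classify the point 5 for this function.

The term (4/3)*sqrt(1 - n/(5)) has argument 1 - 5/(5) = 0 at 5: a square-root (algebraic, two-sheeted) branch point; the remaining terms are analytic or single-valued there.

The point is an algebraic (square-root) branch point.


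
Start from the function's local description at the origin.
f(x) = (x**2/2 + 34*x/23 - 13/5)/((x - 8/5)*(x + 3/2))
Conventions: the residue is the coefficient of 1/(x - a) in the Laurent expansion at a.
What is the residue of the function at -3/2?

The residue is 3397/2852.

At the order-1 pole -3/2 set g(x) = (x - (-3/2))*f(x) = (x**2/2 + 34*x/23 - 13/5)/(x - 8/5).
Simple pole: residue = g(a) at a = -3/2, which is 3397/2852.


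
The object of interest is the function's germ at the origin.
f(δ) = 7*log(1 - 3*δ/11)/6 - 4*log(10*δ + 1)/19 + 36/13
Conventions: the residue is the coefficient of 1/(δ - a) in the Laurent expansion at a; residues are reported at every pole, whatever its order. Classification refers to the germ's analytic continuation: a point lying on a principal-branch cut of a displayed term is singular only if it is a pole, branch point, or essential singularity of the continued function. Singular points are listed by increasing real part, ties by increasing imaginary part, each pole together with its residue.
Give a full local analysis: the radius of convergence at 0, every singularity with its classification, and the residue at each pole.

Radius of convergence at 0: 1/10.
At -1/10: a logarithmic branch point.
At 11/3: a logarithmic branch point.

Branch term (-4/19)*log(1 - δ/(-1/10)): its argument vanishes at δ = -1/10, a logarithmic branch point, modulus 1/10.
Branch term (7/6)*log(1 - δ/(11/3)): its argument vanishes at δ = 11/3, a logarithmic branch point, modulus 11/3.
The radius of convergence is the smallest modulus among the singular points: 1/10.
List the singular points by increasing real part (a conjugate pair: the negative imaginary part first).


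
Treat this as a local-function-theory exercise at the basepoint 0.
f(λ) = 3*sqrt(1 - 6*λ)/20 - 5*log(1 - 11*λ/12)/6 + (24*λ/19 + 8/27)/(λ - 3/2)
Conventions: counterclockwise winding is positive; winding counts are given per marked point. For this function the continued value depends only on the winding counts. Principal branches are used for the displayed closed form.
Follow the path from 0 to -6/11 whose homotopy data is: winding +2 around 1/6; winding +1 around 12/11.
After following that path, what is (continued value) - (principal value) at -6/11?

The rational part is single-valued and drops out of the difference; each branch term changes only by its own monodromy.
(-5/6)*log(1 - λ/(12/11)): each positive loop around 12/11 adds 2*pi*i to the log, so winding +1 contributes (-5/6)*(1)*2*pi*i = -(5/3)*pi*i.
(3/20)*sqrt(1 - λ/(1/6)): winding +2 is even, the square root returns to the same sheet, contribution 0.
Summing the contributions at λ = -6/11 gives -(5/3)*pi*i.

Continued minus principal equals -(5/3)*pi*i.


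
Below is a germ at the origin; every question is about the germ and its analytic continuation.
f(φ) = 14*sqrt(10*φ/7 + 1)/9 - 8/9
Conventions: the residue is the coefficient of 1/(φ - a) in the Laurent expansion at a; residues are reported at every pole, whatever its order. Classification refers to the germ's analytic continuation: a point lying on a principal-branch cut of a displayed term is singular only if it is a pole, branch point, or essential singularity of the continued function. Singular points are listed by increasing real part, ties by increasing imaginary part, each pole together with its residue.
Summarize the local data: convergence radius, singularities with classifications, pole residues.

Branch term (14/9)*sqrt(1 - φ/(-7/10)): its argument vanishes at φ = -7/10, a square-root branch point, modulus 7/10.
The radius of convergence is the smallest modulus among the singular points: 7/10.

Radius of convergence at 0: 7/10.
At -7/10: an algebraic (square-root) branch point.


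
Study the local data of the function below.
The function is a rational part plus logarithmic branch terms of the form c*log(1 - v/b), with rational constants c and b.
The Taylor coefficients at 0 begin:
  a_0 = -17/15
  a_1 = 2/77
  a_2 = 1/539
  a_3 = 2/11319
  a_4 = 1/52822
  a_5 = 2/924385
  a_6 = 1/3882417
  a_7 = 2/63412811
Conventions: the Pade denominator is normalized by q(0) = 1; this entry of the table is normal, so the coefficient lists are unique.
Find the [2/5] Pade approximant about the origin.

Taylor coefficients needed (read off): a_0 = -17/15, a_1 = 2/77, a_2 = 1/539, a_3 = 2/11319, a_4 = 1/52822, a_5 = 2/924385, a_6 = 1/3882417, a_7 = 2/63412811.
Write the denominator as Q(v) = 1 + q1*v + q2*v^2 + q3*v^3 + q4*v^4 + q5*v^5. Requiring Q*f - P = O(v^8) with deg P <= 2 kills the coefficients of v^3..v^7 in Q*f:
  v^3: a_3 + q1*a_2 + q2*a_1 + q3*a_0 = 0, i.e. 2/11319 + (1/539)*q1 + (2/77)*q2 + (-17/15)*q3 = 0.
  v^4: a_4 + q1*a_3 + q2*a_2 + q3*a_1 + q4*a_0 = 0, i.e. 1/52822 + (2/11319)*q1 + (1/539)*q2 + (2/77)*q3 + (-17/15)*q4 = 0.
  v^5: a_5 + q1*a_4 + q2*a_3 + q3*a_2 + q4*a_1 + q5*a_0 = 0, i.e. 2/924385 + (1/52822)*q1 + (2/11319)*q2 + (1/539)*q3 + (2/77)*q4 + (-17/15)*q5 = 0.
  v^6: a_6 + q1*a_5 + q2*a_4 + q3*a_3 + q4*a_2 + q5*a_1 = 0, i.e. 1/3882417 + (2/924385)*q1 + (1/52822)*q2 + (2/11319)*q3 + (1/539)*q4 + (2/77)*q5 = 0.
  v^7: a_7 + q1*a_6 + q2*a_5 + q3*a_4 + q4*a_3 + q5*a_2 = 0, i.e. 2/63412811 + (1/3882417)*q1 + (2/924385)*q2 + (1/52822)*q3 + (2/11319)*q4 + (1/539)*q5 = 0.
Solving this linear system: q1 = -5420910/27554611, q2 = 4931585/578646831, q3 = 39390/1350175939, q4 = 12335/18902463146, q5 = 2822/198475863033.
The numerator is Q*f truncated at degree 2: P0 = a_0 = -17/15; P1 = a_1 + q1*a_0 = 75453424/303100721; P2 = a_2 + q1*a_1 + q2*a_0 = -35227186/2727906489.

The Pade approximant has numerator coefficients [-17/15, 75453424/303100721, -35227186/2727906489]; denominator coefficients [1, -5420910/27554611, 4931585/578646831, 39390/1350175939, 12335/18902463146, 2822/198475863033].


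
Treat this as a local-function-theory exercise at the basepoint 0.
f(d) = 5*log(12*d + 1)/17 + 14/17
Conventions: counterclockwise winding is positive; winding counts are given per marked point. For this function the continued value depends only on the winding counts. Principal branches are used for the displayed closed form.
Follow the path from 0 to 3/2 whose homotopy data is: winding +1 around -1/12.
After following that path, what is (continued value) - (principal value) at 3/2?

The rational part is single-valued and drops out of the difference; each branch term changes only by its own monodromy.
(5/17)*log(1 - d/(-1/12)): each positive loop around -1/12 adds 2*pi*i to the log, so winding +1 contributes (5/17)*(1)*2*pi*i = (10/17)*pi*i.
Summing the contributions at d = 3/2 gives (10/17)*pi*i.

Continued minus principal equals (10/17)*pi*i.


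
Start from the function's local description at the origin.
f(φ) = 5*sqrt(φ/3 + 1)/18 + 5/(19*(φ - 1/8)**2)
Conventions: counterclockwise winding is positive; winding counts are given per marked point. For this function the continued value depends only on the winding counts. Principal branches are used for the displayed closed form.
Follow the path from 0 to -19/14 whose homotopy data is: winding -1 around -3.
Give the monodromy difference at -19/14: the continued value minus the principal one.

The rational part is single-valued and drops out of the difference; each branch term changes only by its own monodromy.
(5/18)*sqrt(1 - φ/(-3)): winding -1 is odd, the square root flips sign, contributing -2*(5/18)*sqrt(1 - (-19/14)/(-3)) = -2*(5/18)*sqrt(23/42) = -(5/378)*sqrt(966).
Summing the contributions at φ = -19/14 gives -(5/378)*sqrt(966).

Continued minus principal equals -(5/378)*sqrt(966).


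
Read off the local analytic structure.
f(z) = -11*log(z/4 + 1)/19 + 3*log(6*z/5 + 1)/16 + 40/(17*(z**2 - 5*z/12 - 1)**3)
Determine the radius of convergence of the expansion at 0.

The radius of convergence is -5/24 + (1/24)*sqrt(601).

Denominator factor (z**2 - 5*z/12 - 1)^3: discriminant 601/144, real irrational roots 5/24 + (1/24)*sqrt(601) and 5/24 - (1/24)*sqrt(601); poles of order 3, moduli 5/24 + (1/24)*sqrt(601) and -5/24 + (1/24)*sqrt(601).
Branch term (-11/19)*log(1 - z/(-4)): its argument vanishes at z = -4, a logarithmic branch point, modulus 4.
Branch term (3/16)*log(1 - z/(-5/6)): its argument vanishes at z = -5/6, a logarithmic branch point, modulus 5/6.
The radius of convergence is the smallest modulus among the singular points: -5/24 + (1/24)*sqrt(601).


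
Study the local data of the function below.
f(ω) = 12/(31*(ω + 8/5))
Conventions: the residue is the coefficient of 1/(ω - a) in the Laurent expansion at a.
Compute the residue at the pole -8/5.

At the order-1 pole -8/5 set g(ω) = (ω - (-8/5))*f(ω) = 12/31.
Simple pole: residue = g(a) at a = -8/5, which is 12/31.

The residue is 12/31.


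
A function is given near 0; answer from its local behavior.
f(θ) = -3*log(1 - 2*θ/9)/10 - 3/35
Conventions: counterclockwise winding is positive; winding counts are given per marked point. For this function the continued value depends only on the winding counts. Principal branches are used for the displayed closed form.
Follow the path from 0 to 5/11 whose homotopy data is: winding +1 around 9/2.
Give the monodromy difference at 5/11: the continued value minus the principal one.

The rational part is single-valued and drops out of the difference; each branch term changes only by its own monodromy.
(-3/10)*log(1 - θ/(9/2)): each positive loop around 9/2 adds 2*pi*i to the log, so winding +1 contributes (-3/10)*(1)*2*pi*i = -(3/5)*pi*i.
Summing the contributions at θ = 5/11 gives -(3/5)*pi*i.

Continued minus principal equals -(3/5)*pi*i.


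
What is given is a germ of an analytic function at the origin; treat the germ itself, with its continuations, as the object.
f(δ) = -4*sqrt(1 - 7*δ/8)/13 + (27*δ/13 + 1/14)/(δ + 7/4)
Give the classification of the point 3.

The point is a regular point.

Denominator factors: δ + 7/4 = 19/4 at δ = 3 — none vanishes.
Branch term sqrt(1 - δ/(8/7)): argument at 3 is -13/8, nonzero, so 3 is not its branch point (a point on a principal cut is still regular for the continued germ).
So the germ continues analytically to 3.


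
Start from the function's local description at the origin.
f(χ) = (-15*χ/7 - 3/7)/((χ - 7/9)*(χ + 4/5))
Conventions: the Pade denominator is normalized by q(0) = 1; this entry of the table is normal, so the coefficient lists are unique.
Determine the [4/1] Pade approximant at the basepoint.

Taylor coefficients needed (expand at 0): a_0 = 135/196, a_1 = 19035/5488, a_2 = 189135/153664, a_3 = 24173235/4302592, a_4 = 262483335/120472576, a_5 = 30720759435/3373232128.
Write the denominator as Q(χ) = 1 + q1*χ. Requiring Q*f - P = O(χ^6) with deg P <= 4 kills the coefficients of χ^5..χ^5 in Q*f:
  χ^5: a_5 + q1*a_4 = 0, i.e. 30720759435/3373232128 + (262483335/120472576)*q1 = 0.
Solving this linear system: q1 = -75853727/18146996.
The numerator is Q*f truncated at degree 4: P0 = a_0 = 135/196; P1 = a_1 + q1*a_0 = 18718425/31757243; P2 = a_2 + q1*a_1 = -421331625/31757243; P3 = a_3 + q1*a_2 = 15035625/31757243; P4 = a_4 + q1*a_3 = -676603125/31757243.

The Pade approximant has numerator coefficients [135/196, 18718425/31757243, -421331625/31757243, 15035625/31757243, -676603125/31757243]; denominator coefficients [1, -75853727/18146996].


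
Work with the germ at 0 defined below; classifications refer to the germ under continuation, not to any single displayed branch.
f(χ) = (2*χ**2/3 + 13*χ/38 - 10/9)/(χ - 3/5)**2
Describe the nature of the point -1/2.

Denominator factors: χ - 3/5 = -11/10 at χ = -1/2 — none vanishes.
So the germ continues analytically to -1/2.

The point is a regular point.


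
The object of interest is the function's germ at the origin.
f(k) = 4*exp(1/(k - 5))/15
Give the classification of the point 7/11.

The point is a regular point.

There is no denominator, hence no pole anywhere.
The essential point of exp(1/(k - (5))) is 5, not 7/11.
So the germ continues analytically to 7/11.


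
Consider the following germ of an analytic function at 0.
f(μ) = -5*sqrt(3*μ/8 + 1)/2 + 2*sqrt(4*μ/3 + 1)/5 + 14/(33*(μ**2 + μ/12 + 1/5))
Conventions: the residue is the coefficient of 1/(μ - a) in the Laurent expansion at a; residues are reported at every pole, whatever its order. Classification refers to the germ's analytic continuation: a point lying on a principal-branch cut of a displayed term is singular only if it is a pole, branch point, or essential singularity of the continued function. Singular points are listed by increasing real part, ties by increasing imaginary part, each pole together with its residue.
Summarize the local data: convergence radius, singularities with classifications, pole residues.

Radius of convergence at 0: (1/5)*sqrt(5).
At -8/3: an algebraic (square-root) branch point.
At -3/4: an algebraic (square-root) branch point.
At (-1/24) - ((1/120)*sqrt(2855))*i: a pole of order 1; residue ((56/6281)*sqrt(2855))*i.
At (-1/24) + ((1/120)*sqrt(2855))*i: a pole of order 1; residue -((56/6281)*sqrt(2855))*i.

Denominator factor (μ**2 + μ/12 + 1/5): discriminant -571/720, complex-conjugate roots (-1/24) + ((1/120)*sqrt(2855))*i and (-1/24) - ((1/120)*sqrt(2855))*i; poles of order 1, moduli (1/5)*sqrt(5) and (1/5)*sqrt(5).
Branch term (2/5)*sqrt(1 - μ/(-3/4)): its argument vanishes at μ = -3/4, a square-root branch point, modulus 3/4.
Branch term (-5/2)*sqrt(1 - μ/(-8/3)): its argument vanishes at μ = -8/3, a square-root branch point, modulus 8/3.
The radius of convergence is the smallest modulus among the singular points: (1/5)*sqrt(5).
The branch terms are analytic at (-1/24) - ((1/120)*sqrt(2855))*i and contribute nothing to the residue; only the rational part matters.
The factor μ**2 + μ/12 + 1/5 splits as (μ - a)(μ - a') with a = (-1/24) - ((1/120)*sqrt(2855))*i, a' = (-1/24) + ((1/120)*sqrt(2855))*i. At the order-1 pole a set g(μ) = (μ - a)*(rational part) = [14/33] / (μ - a').
Simple pole: residue = g(a) at a = (-1/24) - ((1/120)*sqrt(2855))*i, which is ((56/6281)*sqrt(2855))*i.
The branch terms are analytic at (-1/24) + ((1/120)*sqrt(2855))*i and contribute nothing to the residue; only the rational part matters.
The factor μ**2 + μ/12 + 1/5 splits as (μ - a)(μ - a') with a = (-1/24) + ((1/120)*sqrt(2855))*i, a' = (-1/24) - ((1/120)*sqrt(2855))*i. At the order-1 pole a set g(μ) = (μ - a)*(rational part) = [14/33] / (μ - a').
Simple pole: residue = g(a) at a = (-1/24) + ((1/120)*sqrt(2855))*i, which is -((56/6281)*sqrt(2855))*i.
List the singular points by increasing real part (a conjugate pair: the negative imaginary part first).


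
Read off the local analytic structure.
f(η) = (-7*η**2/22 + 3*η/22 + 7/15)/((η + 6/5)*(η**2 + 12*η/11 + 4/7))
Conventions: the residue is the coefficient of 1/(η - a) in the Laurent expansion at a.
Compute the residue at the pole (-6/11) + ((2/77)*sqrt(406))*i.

The residue is (-1085/22308) - ((22377/862576)*sqrt(406))*i.


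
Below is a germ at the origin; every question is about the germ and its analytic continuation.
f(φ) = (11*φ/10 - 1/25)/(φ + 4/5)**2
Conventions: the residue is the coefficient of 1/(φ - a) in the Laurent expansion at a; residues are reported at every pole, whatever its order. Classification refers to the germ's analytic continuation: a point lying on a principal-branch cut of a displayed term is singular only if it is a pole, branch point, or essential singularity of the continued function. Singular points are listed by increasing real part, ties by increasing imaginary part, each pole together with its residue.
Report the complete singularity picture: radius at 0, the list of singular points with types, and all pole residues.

Denominator factor (φ + 4/5)^2: pole of order 2 at -4/5, modulus 4/5.
The radius of convergence is the smallest modulus among the singular points: 4/5.
At the order-2 pole -4/5 set g(φ) = (φ - (-4/5))^2*f(φ) = 11*φ/10 - 1/25.
Order-2 pole: residue = g'(a); g'(-4/5) = 11/10, so the residue is 11/10.

Radius of convergence at 0: 4/5.
At -4/5: a pole of order 2; residue 11/10.


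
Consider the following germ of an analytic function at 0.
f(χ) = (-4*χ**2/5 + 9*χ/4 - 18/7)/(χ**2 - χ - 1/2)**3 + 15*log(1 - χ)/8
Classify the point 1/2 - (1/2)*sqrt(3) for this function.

The point is a pole of order 3.

The denominator factor χ**2 - χ - 1/2 vanishes at 1/2 - (1/2)*sqrt(3) and appears to the power 3; the numerator there equals -629/280 - (29/40)*sqrt(3), nonzero, and no other factor vanishes.
The branch terms are analytic at this point.
Hence a pole whose order is the multiplicity, 3.


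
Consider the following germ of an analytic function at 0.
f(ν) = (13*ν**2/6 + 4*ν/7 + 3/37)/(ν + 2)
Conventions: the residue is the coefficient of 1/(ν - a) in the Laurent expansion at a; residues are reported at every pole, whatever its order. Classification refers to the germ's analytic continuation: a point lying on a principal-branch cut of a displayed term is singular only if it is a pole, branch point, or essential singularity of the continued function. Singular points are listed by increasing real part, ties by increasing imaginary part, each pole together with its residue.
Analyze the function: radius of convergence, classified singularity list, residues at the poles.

Radius of convergence at 0: 2.
At -2: a pole of order 1; residue 5909/777.

Denominator factor (ν + 2): pole of order 1 at -2, modulus 2.
The radius of convergence is the smallest modulus among the singular points: 2.
At the order-1 pole -2 set g(ν) = (ν - (-2))*f(ν) = 13*ν**2/6 + 4*ν/7 + 3/37.
Simple pole: residue = g(a) at a = -2, which is 5909/777.


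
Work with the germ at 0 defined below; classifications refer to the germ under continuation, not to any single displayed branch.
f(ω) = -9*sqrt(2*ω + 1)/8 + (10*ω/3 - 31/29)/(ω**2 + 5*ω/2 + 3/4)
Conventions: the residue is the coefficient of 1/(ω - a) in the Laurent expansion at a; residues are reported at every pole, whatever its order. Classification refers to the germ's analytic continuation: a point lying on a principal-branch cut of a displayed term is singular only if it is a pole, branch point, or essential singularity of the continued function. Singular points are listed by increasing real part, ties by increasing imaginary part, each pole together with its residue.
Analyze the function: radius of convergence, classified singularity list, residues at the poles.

Radius of convergence at 0: 5/4 - (1/4)*sqrt(13).
At -5/4 - (1/4)*sqrt(13): a pole of order 1; residue 5/3 + (911/1131)*sqrt(13).
At -1/2: an algebraic (square-root) branch point.
At -5/4 + (1/4)*sqrt(13): a pole of order 1; residue 5/3 - (911/1131)*sqrt(13).

Denominator factor (ω**2 + 5*ω/2 + 3/4): discriminant 13/4, real irrational roots -5/4 + (1/4)*sqrt(13) and -5/4 - (1/4)*sqrt(13); poles of order 1, moduli 5/4 - (1/4)*sqrt(13) and 5/4 + (1/4)*sqrt(13).
Branch term (-9/8)*sqrt(1 - ω/(-1/2)): its argument vanishes at ω = -1/2, a square-root branch point, modulus 1/2.
The radius of convergence is the smallest modulus among the singular points: 5/4 - (1/4)*sqrt(13).
The branch term is analytic at -5/4 - (1/4)*sqrt(13) and contributes nothing to the residue; only the rational part matters.
The factor ω**2 + 5*ω/2 + 3/4 splits as (ω - a)(ω - a') with a = -5/4 - (1/4)*sqrt(13), a' = -5/4 + (1/4)*sqrt(13). At the order-1 pole a set g(ω) = (ω - a)*(rational part) = [10*ω/3 - 31/29] / (ω - a').
Simple pole: residue = g(a) at a = -5/4 - (1/4)*sqrt(13), which is 5/3 + (911/1131)*sqrt(13).
The branch term is analytic at -5/4 + (1/4)*sqrt(13) and contributes nothing to the residue; only the rational part matters.
The factor ω**2 + 5*ω/2 + 3/4 splits as (ω - a)(ω - a') with a = -5/4 + (1/4)*sqrt(13), a' = -5/4 - (1/4)*sqrt(13). At the order-1 pole a set g(ω) = (ω - a)*(rational part) = [10*ω/3 - 31/29] / (ω - a').
Simple pole: residue = g(a) at a = -5/4 + (1/4)*sqrt(13), which is 5/3 - (911/1131)*sqrt(13).
List the singular points by increasing real part (a conjugate pair: the negative imaginary part first).


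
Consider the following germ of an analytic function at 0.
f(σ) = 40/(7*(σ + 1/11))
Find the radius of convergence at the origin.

The radius of convergence is 1/11.

Denominator factor (σ + 1/11): pole of order 1 at -1/11, modulus 1/11.
The radius of convergence is the smallest modulus among the singular points: 1/11.


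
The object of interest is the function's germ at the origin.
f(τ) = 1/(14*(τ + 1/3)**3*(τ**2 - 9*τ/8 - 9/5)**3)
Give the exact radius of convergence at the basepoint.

Denominator factor (τ + 1/3)^3: pole of order 3 at -1/3, modulus 1/3.
Denominator factor (τ**2 - 9*τ/8 - 9/5)^3: discriminant 2709/320, real irrational roots 9/16 + (3/80)*sqrt(1505) and 9/16 - (3/80)*sqrt(1505); poles of order 3, moduli 9/16 + (3/80)*sqrt(1505) and -9/16 + (3/80)*sqrt(1505).
The radius of convergence is the smallest modulus among the singular points: 1/3.

The radius of convergence is 1/3.


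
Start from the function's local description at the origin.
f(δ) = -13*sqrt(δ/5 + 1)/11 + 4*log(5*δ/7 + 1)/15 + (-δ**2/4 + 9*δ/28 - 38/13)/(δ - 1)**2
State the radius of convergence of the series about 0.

Denominator factor (δ - 1)^2: pole of order 2 at 1, modulus 1.
Branch term (-13/11)*sqrt(1 - δ/(-5)): its argument vanishes at δ = -5, a square-root branch point, modulus 5.
Branch term (4/15)*log(1 - δ/(-7/5)): its argument vanishes at δ = -7/5, a logarithmic branch point, modulus 7/5.
The radius of convergence is the smallest modulus among the singular points: 1.

The radius of convergence is 1.


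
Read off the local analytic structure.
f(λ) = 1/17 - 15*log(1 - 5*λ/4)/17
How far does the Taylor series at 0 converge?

The radius of convergence is 4/5.

Branch term (-15/17)*log(1 - λ/(4/5)): its argument vanishes at λ = 4/5, a logarithmic branch point, modulus 4/5.
The radius of convergence is the smallest modulus among the singular points: 4/5.


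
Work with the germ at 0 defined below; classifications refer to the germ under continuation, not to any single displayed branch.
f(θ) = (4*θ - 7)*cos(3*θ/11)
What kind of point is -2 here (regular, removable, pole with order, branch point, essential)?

There is no denominator, hence no pole anywhere.
The factor cos(3*θ/11) is entire.
So the germ continues analytically to -2.

The point is a regular point.


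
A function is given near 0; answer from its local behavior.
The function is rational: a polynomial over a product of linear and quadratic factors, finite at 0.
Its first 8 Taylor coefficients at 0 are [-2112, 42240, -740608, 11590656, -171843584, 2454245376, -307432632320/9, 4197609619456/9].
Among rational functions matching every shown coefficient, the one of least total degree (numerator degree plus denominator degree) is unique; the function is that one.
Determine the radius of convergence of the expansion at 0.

The radius of convergence is 1/12.

No rational of total degree below 6 reproduces all 8 coefficients; solving the [0/6] Pade equations on them gives f(v) = -33/(4*(v + 1/12)**2*(v**2 + 3*v/2 - 3/4)**2), whose expansion matches every shown term.
Denominator factor (v**2 + 3*v/2 - 3/4)^2: discriminant 21/4, real irrational roots -3/4 + (1/4)*sqrt(21) and -3/4 - (1/4)*sqrt(21); poles of order 2, moduli -3/4 + (1/4)*sqrt(21) and 3/4 + (1/4)*sqrt(21).
Denominator factor (v + 1/12)^2: pole of order 2 at -1/12, modulus 1/12.
The radius of convergence is the smallest modulus among the singular points: 1/12.


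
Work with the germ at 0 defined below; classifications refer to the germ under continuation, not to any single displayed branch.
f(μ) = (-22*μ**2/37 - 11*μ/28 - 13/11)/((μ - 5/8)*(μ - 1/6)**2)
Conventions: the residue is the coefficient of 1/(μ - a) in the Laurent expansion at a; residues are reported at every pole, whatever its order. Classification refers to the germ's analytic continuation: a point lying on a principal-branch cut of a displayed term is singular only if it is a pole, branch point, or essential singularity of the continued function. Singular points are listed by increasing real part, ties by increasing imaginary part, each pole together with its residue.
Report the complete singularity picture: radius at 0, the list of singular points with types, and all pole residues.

Denominator factor (μ - 5/8): pole of order 1 at 5/8, modulus 5/8.
Denominator factor (μ - 1/6)^2: pole of order 2 at 1/6, modulus 1/6.
The radius of convergence is the smallest modulus among the singular points: 1/6.
At the order-2 pole 1/6 set g(μ) = (μ - (1/6))^2*f(μ) = (-22*μ**2/37 - 11*μ/28 - 13/11)/(μ - 5/8).
Order-2 pole: residue = g'(a); g'(1/6) = 2518498/344729, so the residue is 2518498/344729.
At the order-1 pole 5/8 set g(μ) = (μ - (5/8))*f(μ) = (-22*μ**2/37 - 11*μ/28 - 13/11)/(μ - 1/6)**2.
Simple pole: residue = g(a) at a = 5/8, which is -2723472/344729.
List the singular points by increasing real part (a conjugate pair: the negative imaginary part first).

Radius of convergence at 0: 1/6.
At 1/6: a pole of order 2; residue 2518498/344729.
At 5/8: a pole of order 1; residue -2723472/344729.


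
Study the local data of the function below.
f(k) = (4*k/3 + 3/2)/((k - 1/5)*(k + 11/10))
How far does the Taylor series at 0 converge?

The radius of convergence is 1/5.

Denominator factor (k + 11/10): pole of order 1 at -11/10, modulus 11/10.
Denominator factor (k - 1/5): pole of order 1 at 1/5, modulus 1/5.
The radius of convergence is the smallest modulus among the singular points: 1/5.


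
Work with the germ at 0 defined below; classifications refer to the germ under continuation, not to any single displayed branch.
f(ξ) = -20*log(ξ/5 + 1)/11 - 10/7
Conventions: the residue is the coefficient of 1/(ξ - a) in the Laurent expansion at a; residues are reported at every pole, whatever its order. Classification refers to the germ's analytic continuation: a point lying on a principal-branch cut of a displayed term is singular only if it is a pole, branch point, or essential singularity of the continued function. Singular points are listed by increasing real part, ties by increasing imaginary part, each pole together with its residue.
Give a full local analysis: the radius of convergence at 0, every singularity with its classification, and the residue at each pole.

Branch term (-20/11)*log(1 - ξ/(-5)): its argument vanishes at ξ = -5, a logarithmic branch point, modulus 5.
The radius of convergence is the smallest modulus among the singular points: 5.

Radius of convergence at 0: 5.
At -5: a logarithmic branch point.


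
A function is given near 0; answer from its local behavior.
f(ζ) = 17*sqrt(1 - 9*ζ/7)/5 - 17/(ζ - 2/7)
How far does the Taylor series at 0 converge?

The radius of convergence is 2/7.

Denominator factor (ζ - 2/7): pole of order 1 at 2/7, modulus 2/7.
Branch term (17/5)*sqrt(1 - ζ/(7/9)): its argument vanishes at ζ = 7/9, a square-root branch point, modulus 7/9.
The radius of convergence is the smallest modulus among the singular points: 2/7.


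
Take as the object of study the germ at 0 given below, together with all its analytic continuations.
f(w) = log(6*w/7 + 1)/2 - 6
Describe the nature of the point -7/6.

The term (1/2)*log(1 - w/(-7/6)) has argument 1 - -7/6/(-7/6) = 0 at -7/6: a logarithmic (infinitely-sheeted) branch point; the remaining terms are analytic or single-valued there.

The point is a logarithmic branch point.


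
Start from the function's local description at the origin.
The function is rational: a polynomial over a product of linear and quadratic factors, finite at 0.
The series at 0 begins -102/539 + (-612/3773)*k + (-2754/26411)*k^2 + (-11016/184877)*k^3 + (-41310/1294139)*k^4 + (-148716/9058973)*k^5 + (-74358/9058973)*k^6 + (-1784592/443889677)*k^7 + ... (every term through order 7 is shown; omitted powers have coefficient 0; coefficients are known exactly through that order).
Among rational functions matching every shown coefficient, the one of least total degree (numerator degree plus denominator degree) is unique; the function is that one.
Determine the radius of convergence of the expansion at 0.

The radius of convergence is 7/3.

No rational of total degree below 2 reproduces all 8 coefficients; solving the [0/2] Pade equations on them gives f(k) = -34/(33*(k - 7/3)**2), whose expansion matches every shown term.
Denominator factor (k - 7/3)^2: pole of order 2 at 7/3, modulus 7/3.
The radius of convergence is the smallest modulus among the singular points: 7/3.


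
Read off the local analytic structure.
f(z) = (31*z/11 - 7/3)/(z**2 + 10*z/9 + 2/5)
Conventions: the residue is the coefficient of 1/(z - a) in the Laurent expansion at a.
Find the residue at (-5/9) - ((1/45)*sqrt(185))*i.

The residue is (31/22) - ((193/407)*sqrt(185))*i.

The factor z**2 + 10*z/9 + 2/5 splits as (z - a)(z - a') with a = (-5/9) - ((1/45)*sqrt(185))*i, a' = (-5/9) + ((1/45)*sqrt(185))*i. At the order-1 pole a set g(z) = (z - a)*f(z) = [31*z/11 - 7/3] / (z - a').
Simple pole: residue = g(a) at a = (-5/9) - ((1/45)*sqrt(185))*i, which is (31/22) - ((193/407)*sqrt(185))*i.


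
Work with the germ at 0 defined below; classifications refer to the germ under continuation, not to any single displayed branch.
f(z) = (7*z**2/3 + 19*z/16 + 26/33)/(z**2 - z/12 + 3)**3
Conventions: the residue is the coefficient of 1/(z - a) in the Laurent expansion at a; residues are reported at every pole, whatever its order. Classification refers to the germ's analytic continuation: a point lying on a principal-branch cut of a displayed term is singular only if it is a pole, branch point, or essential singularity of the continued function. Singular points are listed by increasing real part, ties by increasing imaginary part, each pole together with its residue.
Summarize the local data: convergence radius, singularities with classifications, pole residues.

Radius of convergence at 0: sqrt(3).
At (1/24) - ((1/24)*sqrt(1727))*i: a pole of order 3; residue ((52116336/56659103413)*sqrt(1727))*i.
At (1/24) + ((1/24)*sqrt(1727))*i: a pole of order 3; residue -((52116336/56659103413)*sqrt(1727))*i.


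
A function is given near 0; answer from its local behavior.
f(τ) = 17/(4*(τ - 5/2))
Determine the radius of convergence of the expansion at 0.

Denominator factor (τ - 5/2): pole of order 1 at 5/2, modulus 5/2.
The radius of convergence is the smallest modulus among the singular points: 5/2.

The radius of convergence is 5/2.


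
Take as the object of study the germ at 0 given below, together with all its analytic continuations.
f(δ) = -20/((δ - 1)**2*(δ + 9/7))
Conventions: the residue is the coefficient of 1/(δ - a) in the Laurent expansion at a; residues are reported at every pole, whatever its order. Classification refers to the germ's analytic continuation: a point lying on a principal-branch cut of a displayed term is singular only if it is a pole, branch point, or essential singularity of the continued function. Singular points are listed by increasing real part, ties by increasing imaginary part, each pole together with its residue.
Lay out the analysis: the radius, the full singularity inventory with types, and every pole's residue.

Denominator factor (δ + 9/7): pole of order 1 at -9/7, modulus 9/7.
Denominator factor (δ - 1)^2: pole of order 2 at 1, modulus 1.
The radius of convergence is the smallest modulus among the singular points: 1.
At the order-1 pole -9/7 set g(δ) = (δ - (-9/7))*f(δ) = -20/(δ - 1)**2.
Simple pole: residue = g(a) at a = -9/7, which is -245/64.
At the order-2 pole 1 set g(δ) = (δ - (1))^2*f(δ) = -20/(δ + 9/7).
Order-2 pole: residue = g'(a); g'(1) = 245/64, so the residue is 245/64.
List the singular points by increasing real part (a conjugate pair: the negative imaginary part first).

Radius of convergence at 0: 1.
At -9/7: a pole of order 1; residue -245/64.
At 1: a pole of order 2; residue 245/64.
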